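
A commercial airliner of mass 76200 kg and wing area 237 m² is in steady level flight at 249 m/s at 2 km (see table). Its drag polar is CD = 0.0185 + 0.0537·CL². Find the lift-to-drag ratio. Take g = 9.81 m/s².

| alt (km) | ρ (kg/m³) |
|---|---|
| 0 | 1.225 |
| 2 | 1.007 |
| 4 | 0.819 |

At 2 km, from the table: ρ = 1.007 kg/m³.
Level flight ⇒ L = W = m·g = 76200 × 9.81 = 7.4752×10^5 N.
Dynamic pressure q = 0.5 × 1.007 × 249² = 31220 Pa.
CL = 2W/(ρv²S) = 2×7.4752×10^5/(1.007×249²×237) = 0.101.
CD = 0.0185 + 0.0537 × 0.101² = 0.01905.
L/D = CL/CD = 0.101 / 0.01905 = 5.3

L/D = 5.3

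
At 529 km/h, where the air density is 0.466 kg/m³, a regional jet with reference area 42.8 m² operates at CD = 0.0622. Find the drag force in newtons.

D = 13400 N

Convert speed: v = 529 km/h ÷ 3.6 = 146.9 m/s.
Dynamic pressure q = ½ρv² = ½ × 0.466 × 146.9² = 5031 Pa.
D = q·S·CD = 5031 × 42.8 × 0.0622 = 13400 N ≈ 13.4 kN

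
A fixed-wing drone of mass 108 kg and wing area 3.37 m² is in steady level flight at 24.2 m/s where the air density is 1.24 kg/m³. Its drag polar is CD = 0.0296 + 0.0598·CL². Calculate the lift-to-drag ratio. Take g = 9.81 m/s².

Level flight ⇒ L = W = m·g = 108 × 9.81 = 1059.5 N.
Dynamic pressure q = 0.5 × 1.24 × 24.2² = 363.1 Pa.
CL = W/(q·S) = 1059.5 / (363.1 × 3.37) = 0.8658.
CD = 0.0296 + 0.0598 × 0.8658² = 0.07443.
L/D = CL/CD = 0.8658 / 0.07443 = 11.6

L/D = 11.6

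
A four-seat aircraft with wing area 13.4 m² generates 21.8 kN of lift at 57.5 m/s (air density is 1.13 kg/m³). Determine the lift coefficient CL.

CL = 0.871

From L = ½ρv²S·CL, rearranging gives CL = 2L/(ρv²S).
CL = 2 × 21800 / (1.13 × 57.5² × 13.4) = 0.871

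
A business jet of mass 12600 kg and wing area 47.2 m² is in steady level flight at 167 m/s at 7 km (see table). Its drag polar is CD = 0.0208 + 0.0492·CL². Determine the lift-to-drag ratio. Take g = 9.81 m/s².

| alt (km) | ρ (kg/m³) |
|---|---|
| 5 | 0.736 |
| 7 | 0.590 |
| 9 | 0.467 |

L/D = 12.3

At 7 km, from the table: ρ = 0.590 kg/m³.
Level flight ⇒ L = W = m·g = 12600 × 9.81 = 1.2361×10^5 N.
Dynamic pressure q = 0.5 × 0.59 × 167² = 8227 Pa.
Required CL = L/(qS) = 1.2361×10^5/(8227·47.2) = 0.3183.
CD = 0.0208 + 0.0492 × 0.3183² = 0.02578.
L/D = CL/CD = 0.3183 / 0.02578 = 12.3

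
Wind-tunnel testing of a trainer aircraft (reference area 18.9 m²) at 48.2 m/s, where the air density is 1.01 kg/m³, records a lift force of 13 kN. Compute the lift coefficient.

From L = ½ρv²S·CL, rearranging gives CL = 2L/(ρv²S).
CL = 2 × 13000 / (1.01 × 48.2² × 18.9) = 0.586

CL = 0.586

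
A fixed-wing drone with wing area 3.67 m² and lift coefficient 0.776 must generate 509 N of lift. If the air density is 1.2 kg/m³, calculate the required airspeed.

L = ½ρv²S·CL ⇒ v = √(2L/(ρ·S·CL))
v = √(2 × 509 / (1.2 × 3.67 × 0.776)) = √297.9 = 17.3 m/s

v = 17.3 m/s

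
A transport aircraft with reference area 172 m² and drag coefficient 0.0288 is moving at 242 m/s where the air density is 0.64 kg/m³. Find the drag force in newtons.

Dynamic pressure q = ½ρv² = ½ × 0.64 × 242² = 18740 Pa.
D = q·S·CD = 18740 × 172 × 0.0288 = 92800 N ≈ 92.8 kN

D = 92800 N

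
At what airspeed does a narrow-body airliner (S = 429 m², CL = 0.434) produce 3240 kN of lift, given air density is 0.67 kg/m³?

v = 228 m/s

L = ½ρv²S·CL ⇒ v = √(2L/(ρ·S·CL))
v = √(2 × 3.24×10^6 / (0.67 × 429 × 0.434)) = √51950 = 228 m/s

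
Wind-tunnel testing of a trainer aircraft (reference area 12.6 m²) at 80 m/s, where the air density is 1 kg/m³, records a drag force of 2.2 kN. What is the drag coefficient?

CD = 0.0546

From D = ½ρv²S·CD, rearranging gives CD = 2D/(ρv²S).
CD = 2 × 2200 / (1 × 80² × 12.6) = 0.0546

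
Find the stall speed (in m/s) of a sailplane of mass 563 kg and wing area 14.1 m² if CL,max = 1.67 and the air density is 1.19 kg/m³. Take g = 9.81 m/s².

Stall occurs when L = W at CL,max. W = mg = 563 × 9.81 = 5523 N.
V_stall = √(2W/(ρ·S·CL,max)) = √(2 × 5523 / (1.19 × 14.1 × 1.67))
V_stall = √394.2 = 19.9 m/s

V_stall = 19.9 m/s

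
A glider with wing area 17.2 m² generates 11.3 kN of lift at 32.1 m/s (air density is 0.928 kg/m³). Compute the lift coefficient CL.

From L = ½ρv²S·CL, rearranging gives CL = 2L/(ρv²S).
CL = 2 × 11300 / (0.928 × 32.1² × 17.2) = 1.37

CL = 1.37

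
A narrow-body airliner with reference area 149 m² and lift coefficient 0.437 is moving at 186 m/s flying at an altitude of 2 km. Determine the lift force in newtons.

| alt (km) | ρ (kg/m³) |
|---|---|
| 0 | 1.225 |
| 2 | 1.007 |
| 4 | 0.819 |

L = 1.13×10^6 N

At 2 km, from the table: ρ = 1.007 kg/m³.
L = ½ρv²S·CL = ½ × 1.007 × 186² × 149 × 0.437 = 1.13×10^6 N ≈ 1130 kN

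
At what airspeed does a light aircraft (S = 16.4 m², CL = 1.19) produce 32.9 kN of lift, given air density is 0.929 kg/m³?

v = 60.2 m/s

L = ½ρv²S·CL ⇒ v = √(2L/(ρ·S·CL))
v = √(2 × 32900 / (0.929 × 16.4 × 1.19)) = √3629 = 60.2 m/s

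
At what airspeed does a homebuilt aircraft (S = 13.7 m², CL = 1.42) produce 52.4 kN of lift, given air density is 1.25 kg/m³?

v = 65.6 m/s

L = ½ρv²S·CL ⇒ v = √(2L/(ρ·S·CL))
v = √(2 × 52400 / (1.25 × 13.7 × 1.42)) = √4310 = 65.6 m/s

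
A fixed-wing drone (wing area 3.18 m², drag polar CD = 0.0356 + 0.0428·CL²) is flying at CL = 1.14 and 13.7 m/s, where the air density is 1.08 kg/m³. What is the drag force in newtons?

CD = 0.0356 + 0.0428 × 1.14² = 0.09122
D = ½ρv²S·CD = ½ × 1.08 × 13.7² × 3.18 × 0.09122 = 29.4 N

D = 29.4 N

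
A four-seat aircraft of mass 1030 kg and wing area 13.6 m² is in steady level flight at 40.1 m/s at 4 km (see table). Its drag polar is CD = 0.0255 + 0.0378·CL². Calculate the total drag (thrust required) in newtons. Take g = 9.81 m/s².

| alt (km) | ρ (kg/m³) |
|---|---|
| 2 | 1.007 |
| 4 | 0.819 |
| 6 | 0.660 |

D = 659 N

At 4 km, from the table: ρ = 0.819 kg/m³.
Level flight ⇒ L = W = m·g = 1030 × 9.81 = 10104 N.
Dynamic pressure q = 0.5 × 0.819 × 40.1² = 658.5 Pa.
CL = 2W/(ρv²S) = 2×10104/(0.819×40.1²×13.6) = 1.128.
CD = 0.0255 + 0.0378 × 1.128² = 0.07362.
D = q·S·CD = 658.5 × 13.6 × 0.07362 = 659.3 N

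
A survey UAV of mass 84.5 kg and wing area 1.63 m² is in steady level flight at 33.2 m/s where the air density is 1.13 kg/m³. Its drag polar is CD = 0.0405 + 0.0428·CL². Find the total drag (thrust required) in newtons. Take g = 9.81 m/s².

D = 70.1 N

Level flight ⇒ L = W = m·g = 84.5 × 9.81 = 828.95 N.
q = ½ρv² = ½ × 1.13 × 33.2² = 622.8 Pa.
Required CL = L/(qS) = 828.95/(622.8·1.63) = 0.8166.
CD = 0.0405 + 0.0428 × 0.8166² = 0.06904.
D = q·S·CD = 622.8 × 1.63 × 0.06904 = 70.08 N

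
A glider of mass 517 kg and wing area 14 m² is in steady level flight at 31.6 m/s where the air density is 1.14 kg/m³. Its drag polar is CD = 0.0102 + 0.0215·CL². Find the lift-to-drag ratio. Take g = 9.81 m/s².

Weight W = mg = 517 × 9.81 = 5071.8 N; in level flight L = W.
q = ½ρv² = ½ × 1.14 × 31.6² = 569.2 Pa.
Required CL = L/(qS) = 5071.8/(569.2·14) = 0.6365.
CD = 0.0102 + 0.0215 × 0.6365² = 0.01891.
L/D = CL/CD = 0.6365 / 0.01891 = 33.7

L/D = 33.7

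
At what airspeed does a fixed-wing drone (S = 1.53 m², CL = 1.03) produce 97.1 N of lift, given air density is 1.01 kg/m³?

L = ½ρv²S·CL ⇒ v = √(2L/(ρ·S·CL))
v = √(2 × 97.1 / (1.01 × 1.53 × 1.03)) = √122 = 11 m/s

v = 11 m/s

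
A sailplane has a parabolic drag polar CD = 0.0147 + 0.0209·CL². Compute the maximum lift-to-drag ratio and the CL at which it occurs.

For CD = CD0 + K·CL², (L/D)max occurs at CL* = √(CD0/K) and equals 1/(2√(K·CD0)).
(L/D)max = 1/(2√(0.0209 × 0.0147)) = 1/(2 × 0.01753) = 28.5
CL* = √(0.0147/0.0209) = 0.839

(L/D)max = 28.5, at CL = 0.839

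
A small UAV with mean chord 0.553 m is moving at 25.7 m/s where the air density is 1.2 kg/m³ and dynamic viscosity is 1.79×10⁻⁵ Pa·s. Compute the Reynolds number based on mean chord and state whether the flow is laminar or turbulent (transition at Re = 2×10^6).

Re = ρ·v·c/μ = 1.2 × 25.7 × 0.553 / (1.79×10⁻⁵) = 9.53×10^5
Since 9.53×10^5 < 2×10^6, the flow is laminar.

Re = 9.53×10^5 (laminar)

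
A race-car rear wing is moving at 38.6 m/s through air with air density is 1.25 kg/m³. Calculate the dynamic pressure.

q = ½ρv² = ½ × 1.25 × 38.6² = 931 Pa

q = 931 Pa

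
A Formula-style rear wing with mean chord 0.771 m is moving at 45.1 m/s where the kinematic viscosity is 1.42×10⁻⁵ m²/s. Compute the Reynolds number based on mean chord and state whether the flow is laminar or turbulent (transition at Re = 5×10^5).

Re = 2.45×10^6 (turbulent)

Re = v·c/ν = 45.1 × 0.771 / (1.42×10⁻⁵) = 2.45×10^6
Since 2.45×10^6 > 5×10^5, the flow is turbulent.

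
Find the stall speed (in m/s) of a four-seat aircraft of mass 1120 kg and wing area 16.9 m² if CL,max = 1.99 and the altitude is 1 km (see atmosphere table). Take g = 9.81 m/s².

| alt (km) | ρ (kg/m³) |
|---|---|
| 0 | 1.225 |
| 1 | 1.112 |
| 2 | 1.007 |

At 1 km, from the table: ρ = 1.112 kg/m³.
At stall, lift equals weight: L = W = m·g = 1120 × 9.81 = 10990 N.
From L = ½ρV²S·CL,max = W: V_stall = √(2W/(ρSCL,max)) = √(2·10990/(1.112·16.9·1.99))
V_stall = √587.6 = 24.2 m/s

V_stall = 24.2 m/s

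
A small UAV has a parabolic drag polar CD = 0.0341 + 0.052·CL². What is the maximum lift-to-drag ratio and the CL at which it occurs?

For CD = CD0 + K·CL², (L/D)max occurs at CL* = √(CD0/K) and equals 1/(2√(K·CD0)).
(L/D)max = 1/(2√(0.052 × 0.0341)) = 1/(2 × 0.04211) = 11.9
CL* = √(0.0341/0.052) = 0.81

(L/D)max = 11.9, at CL = 0.81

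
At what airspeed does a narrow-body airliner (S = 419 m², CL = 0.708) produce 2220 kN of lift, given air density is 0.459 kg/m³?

L = ½ρv²S·CL ⇒ v = √(2L/(ρ·S·CL))
v = √(2 × 2.22×10^6 / (0.459 × 419 × 0.708)) = √32610 = 181 m/s

v = 181 m/s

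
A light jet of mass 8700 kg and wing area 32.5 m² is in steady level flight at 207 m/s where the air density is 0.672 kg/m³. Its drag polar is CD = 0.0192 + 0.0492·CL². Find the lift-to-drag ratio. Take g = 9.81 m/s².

L/D = 8.75

In steady level flight, lift balances weight: W = mg = 8700 × 9.81 = 85347 N.
q = ½ρv² = ½ × 0.672 × 207² = 14400 Pa.
CL = 2W/(ρv²S) = 2×85347/(0.672×207²×32.5) = 0.1824.
CD = 0.0192 + 0.0492 × 0.1824² = 0.02084.
L/D = CL/CD = 0.1824 / 0.02084 = 8.75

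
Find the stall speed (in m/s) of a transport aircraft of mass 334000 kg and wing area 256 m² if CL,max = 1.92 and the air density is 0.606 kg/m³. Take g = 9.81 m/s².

Stall occurs when L = W at CL,max. W = mg = 334000 × 9.81 = 3.277×10^6 N.
From L = ½ρV²S·CL,max = W: V_stall = √(2W/(ρSCL,max)) = √(2·3.277×10^6/(0.606·256·1.92))
V_stall = √22000 = 148 m/s

V_stall = 148 m/s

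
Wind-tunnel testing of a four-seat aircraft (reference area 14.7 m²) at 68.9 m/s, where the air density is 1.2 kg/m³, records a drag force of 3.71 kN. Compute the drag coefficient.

CD = 0.0886

From D = ½ρv²S·CD, rearranging gives CD = 2D/(ρv²S).
CD = 2 × 3710 / (1.2 × 68.9² × 14.7) = 0.0886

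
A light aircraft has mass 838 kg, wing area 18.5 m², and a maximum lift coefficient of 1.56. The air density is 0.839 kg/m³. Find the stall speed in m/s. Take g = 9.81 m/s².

At stall, lift equals weight: L = W = m·g = 838 × 9.81 = 8221 N.
V_stall = √(2W/(ρ·S·CL,max)) = √(2 × 8221 / (0.839 × 18.5 × 1.56))
V_stall = √679 = 26.1 m/s

V_stall = 26.1 m/s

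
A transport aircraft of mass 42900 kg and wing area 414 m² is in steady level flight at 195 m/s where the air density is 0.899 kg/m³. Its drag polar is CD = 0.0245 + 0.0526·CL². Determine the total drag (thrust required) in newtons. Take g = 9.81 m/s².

D = 1.75×10^5 N

In steady level flight, lift balances weight: W = mg = 42900 × 9.81 = 4.2085×10^5 N.
Dynamic pressure q = 0.5 × 0.899 × 195² = 17090 Pa.
CL = W/(q·S) = 4.2085×10^5 / (17090 × 414) = 0.05947.
CD = 0.0245 + 0.0526 × 0.05947² = 0.02469.
D = q·S·CD = 17090 × 414 × 0.02469 = 1.747×10^5 N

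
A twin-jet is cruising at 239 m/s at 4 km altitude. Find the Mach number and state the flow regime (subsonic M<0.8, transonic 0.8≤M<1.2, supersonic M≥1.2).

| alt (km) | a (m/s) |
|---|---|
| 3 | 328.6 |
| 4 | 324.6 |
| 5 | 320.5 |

M = 0.736 (subsonic)

At 4 km, from the table: a = 324.6 m/s.
M = v/a = 239 / 324.6 = 0.736
M = 0.736 → subsonic.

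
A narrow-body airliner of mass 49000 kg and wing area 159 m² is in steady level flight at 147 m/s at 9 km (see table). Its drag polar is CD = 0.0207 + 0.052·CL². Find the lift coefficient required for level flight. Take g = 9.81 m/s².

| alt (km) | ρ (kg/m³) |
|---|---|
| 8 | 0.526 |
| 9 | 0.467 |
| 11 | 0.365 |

At 9 km, from the table: ρ = 0.467 kg/m³.
Weight W = mg = 49000 × 9.81 = 4.8069×10^5 N; in level flight L = W.
Dynamic pressure q = 0.5 × 0.467 × 147² = 5046 Pa.
CL = 2W/(ρv²S) = 2×4.8069×10^5/(0.467×147²×159) = 0.5992.

CL = 0.599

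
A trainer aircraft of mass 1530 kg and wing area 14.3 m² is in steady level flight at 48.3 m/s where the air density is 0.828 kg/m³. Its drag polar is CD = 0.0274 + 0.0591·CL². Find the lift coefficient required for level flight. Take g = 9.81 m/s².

Level flight ⇒ L = W = m·g = 1530 × 9.81 = 15009 N.
q = ½ρv² = ½ × 0.828 × 48.3² = 965.8 Pa.
CL = 2W/(ρv²S) = 2×15009/(0.828×48.3²×14.3) = 1.087.

CL = 1.09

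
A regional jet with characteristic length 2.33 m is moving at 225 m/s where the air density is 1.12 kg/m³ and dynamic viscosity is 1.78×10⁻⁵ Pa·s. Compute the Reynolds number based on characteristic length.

Re = ρ·v·c/μ = 1.12 × 225 × 2.33 / (1.78×10⁻⁵) = 3.3×10^7

Re = 3.3×10^7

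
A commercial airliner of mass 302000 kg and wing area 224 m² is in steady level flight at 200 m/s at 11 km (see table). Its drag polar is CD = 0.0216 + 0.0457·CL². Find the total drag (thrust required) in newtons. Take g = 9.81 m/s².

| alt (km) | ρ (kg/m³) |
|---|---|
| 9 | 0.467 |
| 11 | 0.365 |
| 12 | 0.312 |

D = 2.81×10^5 N

At 11 km, from the table: ρ = 0.365 kg/m³.
Level flight ⇒ L = W = m·g = 302000 × 9.81 = 2.9626×10^6 N.
Dynamic pressure q = 0.5 × 0.365 × 200² = 7300 Pa.
CL = 2W/(ρv²S) = 2×2.9626×10^6/(0.365×200²×224) = 1.812.
CD = 0.0216 + 0.0457 × 1.812² = 0.1716.
D = q·S·CD = 7300 × 224 × 0.1716 = 2.806×10^5 N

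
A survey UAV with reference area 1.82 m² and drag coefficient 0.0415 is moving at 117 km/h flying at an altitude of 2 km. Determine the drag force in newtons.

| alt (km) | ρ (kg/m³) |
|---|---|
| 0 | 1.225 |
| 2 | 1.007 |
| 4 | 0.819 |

D = 40.2 N

At 2 km, from the table: ρ = 1.007 kg/m³.
Convert speed: v = 117 km/h ÷ 3.6 = 32.5 m/s.
D = ½ρv²S·CD = ½ × 1.007 × 32.5² × 1.82 × 0.0415 = 40.2 N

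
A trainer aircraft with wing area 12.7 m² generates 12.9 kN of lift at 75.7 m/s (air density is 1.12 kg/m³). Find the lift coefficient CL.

CL = 0.317

From L = ½ρv²S·CL, rearranging gives CL = 2L/(ρv²S).
CL = 2 × 12900 / (1.12 × 75.7² × 12.7) = 0.317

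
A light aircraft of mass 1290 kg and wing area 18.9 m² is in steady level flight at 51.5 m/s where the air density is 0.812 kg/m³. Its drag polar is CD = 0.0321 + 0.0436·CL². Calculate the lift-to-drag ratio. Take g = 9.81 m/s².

Level flight ⇒ L = W = m·g = 1290 × 9.81 = 12655 N.
Dynamic pressure q = 0.5 × 0.812 × 51.5² = 1077 Pa.
CL = W/(q·S) = 12655 / (1077 × 18.9) = 0.6218.
CD = 0.0321 + 0.0436 × 0.6218² = 0.04896.
L/D = CL/CD = 0.6218 / 0.04896 = 12.7

L/D = 12.7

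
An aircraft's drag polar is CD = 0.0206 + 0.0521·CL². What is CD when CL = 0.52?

CD = 0.0347

CD = 0.0206 + 0.0521 × 0.52² = 0.0206 + 0.01409 = 0.0347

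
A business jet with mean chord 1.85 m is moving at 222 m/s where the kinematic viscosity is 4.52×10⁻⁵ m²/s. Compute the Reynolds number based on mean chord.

Re = v·c/ν = 222 × 1.85 / (4.52×10⁻⁵) = 9.09×10^6

Re = 9.09×10^6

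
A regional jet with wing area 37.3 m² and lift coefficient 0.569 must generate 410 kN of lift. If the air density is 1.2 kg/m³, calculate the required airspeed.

L = ½ρv²S·CL ⇒ v = √(2L/(ρ·S·CL))
v = √(2 × 4.1×10^5 / (1.2 × 37.3 × 0.569)) = √32200 = 179 m/s

v = 179 m/s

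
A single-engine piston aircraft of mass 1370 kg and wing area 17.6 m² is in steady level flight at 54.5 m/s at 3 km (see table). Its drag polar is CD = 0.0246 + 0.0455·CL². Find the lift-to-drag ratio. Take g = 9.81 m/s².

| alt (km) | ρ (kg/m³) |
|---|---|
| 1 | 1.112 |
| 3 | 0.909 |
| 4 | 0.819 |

At 3 km, from the table: ρ = 0.909 kg/m³.
Weight W = mg = 1370 × 9.81 = 13440 N; in level flight L = W.
q = ½ρv² = ½ × 0.909 × 54.5² = 1350 Pa.
CL = W/(q·S) = 13440 / (1350 × 17.6) = 0.5657.
CD = 0.0246 + 0.0455 × 0.5657² = 0.03916.
L/D = CL/CD = 0.5657 / 0.03916 = 14.4

L/D = 14.4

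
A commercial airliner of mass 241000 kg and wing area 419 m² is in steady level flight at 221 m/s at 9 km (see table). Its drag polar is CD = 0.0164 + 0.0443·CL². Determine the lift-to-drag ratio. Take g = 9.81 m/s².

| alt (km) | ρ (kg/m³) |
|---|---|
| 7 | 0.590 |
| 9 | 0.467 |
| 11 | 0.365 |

At 9 km, from the table: ρ = 0.467 kg/m³.
Weight W = mg = 241000 × 9.81 = 2.3642×10^6 N; in level flight L = W.
q = ½ρv² = ½ × 0.467 × 221² = 11400 Pa.
Required CL = L/(qS) = 2.3642×10^6/(11400·419) = 0.4948.
CD = 0.0164 + 0.0443 × 0.4948² = 0.02724.
L/D = CL/CD = 0.4948 / 0.02724 = 18.2

L/D = 18.2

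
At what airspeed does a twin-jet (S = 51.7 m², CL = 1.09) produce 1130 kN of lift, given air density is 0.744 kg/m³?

v = 232 m/s

L = ½ρv²S·CL ⇒ v = √(2L/(ρ·S·CL))
v = √(2 × 1.13×10^6 / (0.744 × 51.7 × 1.09)) = √53900 = 232 m/s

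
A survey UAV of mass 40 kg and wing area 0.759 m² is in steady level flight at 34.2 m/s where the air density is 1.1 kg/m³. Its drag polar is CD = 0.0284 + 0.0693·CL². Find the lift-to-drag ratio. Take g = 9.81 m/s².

Level flight ⇒ L = W = m·g = 40 × 9.81 = 392.4 N.
q = ½ρv² = ½ × 1.1 × 34.2² = 643.3 Pa.
CL = 2W/(ρv²S) = 2×392.4/(1.1×34.2²×0.759) = 0.8037.
CD = 0.0284 + 0.0693 × 0.8037² = 0.07316.
L/D = CL/CD = 0.8037 / 0.07316 = 11

L/D = 11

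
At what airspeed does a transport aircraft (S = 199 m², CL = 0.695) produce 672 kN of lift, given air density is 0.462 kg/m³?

L = ½ρv²S·CL ⇒ v = √(2L/(ρ·S·CL))
v = √(2 × 6.72×10^5 / (0.462 × 199 × 0.695)) = √21030 = 145 m/s

v = 145 m/s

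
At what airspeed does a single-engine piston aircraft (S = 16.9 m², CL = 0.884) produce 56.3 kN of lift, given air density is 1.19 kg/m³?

v = 79.6 m/s

L = ½ρv²S·CL ⇒ v = √(2L/(ρ·S·CL))
v = √(2 × 56300 / (1.19 × 16.9 × 0.884)) = √6334 = 79.6 m/s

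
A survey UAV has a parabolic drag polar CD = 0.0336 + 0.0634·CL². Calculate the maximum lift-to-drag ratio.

(L/D)max = 10.8

For CD = CD0 + K·CL², (L/D)max occurs at CL* = √(CD0/K) and equals 1/(2√(K·CD0)).
(L/D)max = 1/(2√(0.0634 × 0.0336)) = 1/(2 × 0.04615) = 10.8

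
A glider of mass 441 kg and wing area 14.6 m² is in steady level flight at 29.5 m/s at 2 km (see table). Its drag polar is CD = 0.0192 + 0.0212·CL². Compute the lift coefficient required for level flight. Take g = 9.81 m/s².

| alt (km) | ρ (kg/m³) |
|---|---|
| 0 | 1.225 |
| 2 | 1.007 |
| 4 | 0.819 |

At 2 km, from the table: ρ = 1.007 kg/m³.
In steady level flight, lift balances weight: W = mg = 441 × 9.81 = 4326.2 N.
Dynamic pressure q = 0.5 × 1.007 × 29.5² = 438.2 Pa.
CL = 2W/(ρv²S) = 2×4326.2/(1.007×29.5²×14.6) = 0.6763.

CL = 0.676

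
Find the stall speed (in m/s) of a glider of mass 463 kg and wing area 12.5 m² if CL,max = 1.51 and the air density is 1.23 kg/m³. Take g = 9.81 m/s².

Weight W = mg = 463 × 9.81 = 4542 N.
V_stall = √(2W/(ρ·S·CL,max)) = √(2 × 4542 / (1.23 × 12.5 × 1.51))
V_stall = √391.3 = 19.8 m/s

V_stall = 19.8 m/s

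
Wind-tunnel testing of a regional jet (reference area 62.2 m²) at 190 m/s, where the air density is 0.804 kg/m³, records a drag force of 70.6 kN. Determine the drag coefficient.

From D = ½ρv²S·CD, rearranging gives CD = 2D/(ρv²S).
CD = 2 × 70600 / (0.804 × 190² × 62.2) = 0.0782

CD = 0.0782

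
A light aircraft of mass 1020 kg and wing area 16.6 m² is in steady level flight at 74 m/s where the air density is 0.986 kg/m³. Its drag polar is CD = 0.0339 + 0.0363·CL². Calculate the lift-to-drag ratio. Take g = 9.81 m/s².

L/D = 6.25

Level flight ⇒ L = W = m·g = 1020 × 9.81 = 10006 N.
Dynamic pressure q = 0.5 × 0.986 × 74² = 2700 Pa.
Required CL = L/(qS) = 10006/(2700·16.6) = 0.2233.
CD = 0.0339 + 0.0363 × 0.2233² = 0.03571.
L/D = CL/CD = 0.2233 / 0.03571 = 6.25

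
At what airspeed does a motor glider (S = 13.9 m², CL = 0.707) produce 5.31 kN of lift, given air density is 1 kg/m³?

v = 32.9 m/s

L = ½ρv²S·CL ⇒ v = √(2L/(ρ·S·CL))
v = √(2 × 5310 / (1 × 13.9 × 0.707)) = √1081 = 32.9 m/s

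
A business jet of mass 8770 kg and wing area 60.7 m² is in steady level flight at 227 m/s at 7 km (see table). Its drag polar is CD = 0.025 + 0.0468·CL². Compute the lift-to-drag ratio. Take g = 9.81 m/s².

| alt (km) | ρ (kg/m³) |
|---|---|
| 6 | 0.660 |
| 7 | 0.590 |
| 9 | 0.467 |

L/D = 3.67

At 7 km, from the table: ρ = 0.590 kg/m³.
Level flight ⇒ L = W = m·g = 8770 × 9.81 = 86034 N.
Dynamic pressure q = 0.5 × 0.59 × 227² = 15200 Pa.
CL = 2W/(ρv²S) = 2×86034/(0.59×227²×60.7) = 0.09324.
CD = 0.025 + 0.0468 × 0.09324² = 0.02541.
L/D = CL/CD = 0.09324 / 0.02541 = 3.67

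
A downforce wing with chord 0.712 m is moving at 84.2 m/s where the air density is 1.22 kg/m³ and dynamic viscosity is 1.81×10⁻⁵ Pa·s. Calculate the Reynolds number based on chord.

Re = 4.04×10^6

Re = ρ·v·c/μ = 1.22 × 84.2 × 0.712 / (1.81×10⁻⁵) = 4.04×10^6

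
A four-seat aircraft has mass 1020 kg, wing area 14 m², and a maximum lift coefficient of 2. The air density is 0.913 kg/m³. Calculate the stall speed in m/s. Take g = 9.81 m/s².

Stall occurs when L = W at CL,max. W = mg = 1020 × 9.81 = 10010 N.
From L = ½ρV²S·CL,max = W: V_stall = √(2W/(ρSCL,max)) = √(2·10010/(0.913·14·2))
V_stall = √782.8 = 28 m/s

V_stall = 28 m/s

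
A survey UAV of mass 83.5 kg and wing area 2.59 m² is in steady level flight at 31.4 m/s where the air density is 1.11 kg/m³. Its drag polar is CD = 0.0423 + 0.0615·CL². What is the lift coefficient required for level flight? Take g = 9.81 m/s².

Weight W = mg = 83.5 × 9.81 = 819.13 N; in level flight L = W.
Dynamic pressure q = 0.5 × 1.11 × 31.4² = 547.2 Pa.
CL = W/(q·S) = 819.13 / (547.2 × 2.59) = 0.578.

CL = 0.578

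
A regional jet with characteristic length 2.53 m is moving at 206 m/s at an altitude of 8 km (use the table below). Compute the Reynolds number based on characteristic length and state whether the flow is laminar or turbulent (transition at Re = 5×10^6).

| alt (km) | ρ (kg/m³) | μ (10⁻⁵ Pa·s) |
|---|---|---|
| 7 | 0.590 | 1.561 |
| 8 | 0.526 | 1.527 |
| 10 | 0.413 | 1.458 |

Re = 1.8×10^7 (turbulent)

At 8 km, from the table: ρ = 0.526 kg/m³, μ = 1.527×10⁻⁵ Pa·s.
Re = ρ·v·c/μ = 0.526 × 206 × 2.53 / (1.527×10⁻⁵) = 1.8×10^7
Since 1.8×10^7 > 5×10^6, the flow is turbulent.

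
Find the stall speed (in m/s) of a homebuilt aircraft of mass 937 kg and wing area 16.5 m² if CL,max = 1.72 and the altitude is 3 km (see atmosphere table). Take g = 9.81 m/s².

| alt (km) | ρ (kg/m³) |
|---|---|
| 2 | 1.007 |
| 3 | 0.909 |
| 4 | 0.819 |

V_stall = 26.7 m/s

At 3 km, from the table: ρ = 0.909 kg/m³.
Weight W = mg = 937 × 9.81 = 9192 N.
From L = ½ρV²S·CL,max = W: V_stall = √(2W/(ρSCL,max)) = √(2·9192/(0.909·16.5·1.72))
V_stall = √712.6 = 26.7 m/s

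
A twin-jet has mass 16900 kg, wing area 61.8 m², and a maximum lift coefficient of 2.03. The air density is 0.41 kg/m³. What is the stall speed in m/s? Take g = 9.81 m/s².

V_stall = 80.3 m/s

Stall occurs when L = W at CL,max. W = mg = 16900 × 9.81 = 1.658×10^5 N.
From L = ½ρV²S·CL,max = W: V_stall = √(2W/(ρSCL,max)) = √(2·1.658×10^5/(0.41·61.8·2.03))
V_stall = √6446 = 80.3 m/s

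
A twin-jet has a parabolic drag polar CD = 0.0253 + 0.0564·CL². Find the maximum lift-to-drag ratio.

For CD = CD0 + K·CL², (L/D)max occurs at CL* = √(CD0/K) and equals 1/(2√(K·CD0)).
(L/D)max = 1/(2√(0.0564 × 0.0253)) = 1/(2 × 0.03777) = 13.2

(L/D)max = 13.2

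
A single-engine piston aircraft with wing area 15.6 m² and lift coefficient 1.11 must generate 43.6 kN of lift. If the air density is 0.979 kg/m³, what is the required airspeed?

L = ½ρv²S·CL ⇒ v = √(2L/(ρ·S·CL))
v = √(2 × 43600 / (0.979 × 15.6 × 1.11)) = √5144 = 71.7 m/s

v = 71.7 m/s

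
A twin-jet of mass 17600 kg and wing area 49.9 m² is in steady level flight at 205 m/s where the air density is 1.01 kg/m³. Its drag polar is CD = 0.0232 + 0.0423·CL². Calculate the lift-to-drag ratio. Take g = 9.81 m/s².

Level flight ⇒ L = W = m·g = 17600 × 9.81 = 1.7266×10^5 N.
Dynamic pressure q = 0.5 × 1.01 × 205² = 21220 Pa.
CL = 2W/(ρv²S) = 2×1.7266×10^5/(1.01×205²×49.9) = 0.163.
CD = 0.0232 + 0.0423 × 0.163² = 0.02432.
L/D = CL/CD = 0.163 / 0.02432 = 6.7

L/D = 6.7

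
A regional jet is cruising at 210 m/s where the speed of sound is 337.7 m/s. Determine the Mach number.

M = v/a = 210 / 337.7 = 0.622

M = 0.622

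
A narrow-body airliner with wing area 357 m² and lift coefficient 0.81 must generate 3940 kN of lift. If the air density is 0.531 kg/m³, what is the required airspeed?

v = 227 m/s

L = ½ρv²S·CL ⇒ v = √(2L/(ρ·S·CL))
v = √(2 × 3.94×10^6 / (0.531 × 357 × 0.81)) = √51320 = 227 m/s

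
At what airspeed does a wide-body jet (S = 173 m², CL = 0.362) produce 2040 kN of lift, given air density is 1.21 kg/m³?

L = ½ρv²S·CL ⇒ v = √(2L/(ρ·S·CL))
v = √(2 × 2.04×10^6 / (1.21 × 173 × 0.362)) = √53840 = 232 m/s

v = 232 m/s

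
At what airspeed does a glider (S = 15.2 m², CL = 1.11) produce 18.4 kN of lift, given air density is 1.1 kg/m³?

L = ½ρv²S·CL ⇒ v = √(2L/(ρ·S·CL))
v = √(2 × 18400 / (1.1 × 15.2 × 1.11)) = √1983 = 44.5 m/s

v = 44.5 m/s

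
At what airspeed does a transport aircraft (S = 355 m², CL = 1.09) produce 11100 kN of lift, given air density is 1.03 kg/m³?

L = ½ρv²S·CL ⇒ v = √(2L/(ρ·S·CL))
v = √(2 × 1.11×10^7 / (1.03 × 355 × 1.09)) = √55700 = 236 m/s

v = 236 m/s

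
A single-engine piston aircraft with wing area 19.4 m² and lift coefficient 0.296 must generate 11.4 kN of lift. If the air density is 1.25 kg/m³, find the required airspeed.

L = ½ρv²S·CL ⇒ v = √(2L/(ρ·S·CL))
v = √(2 × 11400 / (1.25 × 19.4 × 0.296)) = √3176 = 56.4 m/s

v = 56.4 m/s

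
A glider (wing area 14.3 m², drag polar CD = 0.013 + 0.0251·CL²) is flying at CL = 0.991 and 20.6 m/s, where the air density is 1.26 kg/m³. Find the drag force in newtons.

CD = 0.013 + 0.0251 × 0.991² = 0.03765
D = ½ρv²S·CD = ½ × 1.26 × 20.6² × 14.3 × 0.03765 = 144 N

D = 144 N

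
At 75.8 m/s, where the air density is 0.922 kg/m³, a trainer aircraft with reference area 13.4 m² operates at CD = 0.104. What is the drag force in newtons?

D = 3690 N

D = ½ρv²S·CD = ½ × 0.922 × 75.8² × 13.4 × 0.104 = 3690 N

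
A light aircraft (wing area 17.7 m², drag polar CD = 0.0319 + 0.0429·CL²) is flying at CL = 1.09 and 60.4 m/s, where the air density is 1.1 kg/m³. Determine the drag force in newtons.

D = 2940 N

CD = 0.0319 + 0.0429 × 1.09² = 0.08287
D = ½ρv²S·CD = ½ × 1.1 × 60.4² × 17.7 × 0.08287 = 2940 N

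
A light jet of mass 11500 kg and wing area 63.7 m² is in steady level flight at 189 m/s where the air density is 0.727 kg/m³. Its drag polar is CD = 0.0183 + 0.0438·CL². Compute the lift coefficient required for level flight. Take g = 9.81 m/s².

CL = 0.136

In steady level flight, lift balances weight: W = mg = 11500 × 9.81 = 1.1282×10^5 N.
Dynamic pressure q = 0.5 × 0.727 × 189² = 12980 Pa.
Required CL = L/(qS) = 1.1282×10^5/(12980·63.7) = 0.1364.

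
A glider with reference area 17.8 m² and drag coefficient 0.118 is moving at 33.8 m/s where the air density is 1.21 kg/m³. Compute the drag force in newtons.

D = 1450 N

Dynamic pressure q = ½ρv² = ½ × 1.21 × 33.8² = 691.2 Pa.
D = q·S·CD = 691.2 × 17.8 × 0.118 = 1450 N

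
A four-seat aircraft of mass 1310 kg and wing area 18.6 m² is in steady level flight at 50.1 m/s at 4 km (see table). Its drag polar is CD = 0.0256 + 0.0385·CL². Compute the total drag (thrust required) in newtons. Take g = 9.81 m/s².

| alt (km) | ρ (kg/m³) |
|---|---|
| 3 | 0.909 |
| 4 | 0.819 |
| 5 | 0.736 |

D = 822 N

At 4 km, from the table: ρ = 0.819 kg/m³.
Level flight ⇒ L = W = m·g = 1310 × 9.81 = 12851 N.
Dynamic pressure q = 0.5 × 0.819 × 50.1² = 1028 Pa.
CL = W/(q·S) = 12851 / (1028 × 18.6) = 0.6722.
CD = 0.0256 + 0.0385 × 0.6722² = 0.043.
D = q·S·CD = 1028 × 18.6 × 0.043 = 822 N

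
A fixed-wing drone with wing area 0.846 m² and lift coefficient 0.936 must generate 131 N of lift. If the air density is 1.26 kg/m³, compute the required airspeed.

L = ½ρv²S·CL ⇒ v = √(2L/(ρ·S·CL))
v = √(2 × 131 / (1.26 × 0.846 × 0.936)) = √262.6 = 16.2 m/s

v = 16.2 m/s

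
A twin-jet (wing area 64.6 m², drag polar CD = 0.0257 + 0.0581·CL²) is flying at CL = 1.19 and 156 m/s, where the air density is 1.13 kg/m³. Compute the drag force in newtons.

CD = 0.0257 + 0.0581 × 1.19² = 0.108
D = ½ρv²S·CD = ½ × 1.13 × 156² × 64.6 × 0.108 = 95900 N

D = 95900 N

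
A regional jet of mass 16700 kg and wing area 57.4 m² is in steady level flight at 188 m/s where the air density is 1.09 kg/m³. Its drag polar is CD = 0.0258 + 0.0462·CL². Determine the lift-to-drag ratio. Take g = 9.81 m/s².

L/D = 5.53

Level flight ⇒ L = W = m·g = 16700 × 9.81 = 1.6383×10^5 N.
Dynamic pressure q = 0.5 × 1.09 × 188² = 19260 Pa.
CL = W/(q·S) = 1.6383×10^5 / (19260 × 57.4) = 0.1482.
CD = 0.0258 + 0.0462 × 0.1482² = 0.02681.
L/D = CL/CD = 0.1482 / 0.02681 = 5.53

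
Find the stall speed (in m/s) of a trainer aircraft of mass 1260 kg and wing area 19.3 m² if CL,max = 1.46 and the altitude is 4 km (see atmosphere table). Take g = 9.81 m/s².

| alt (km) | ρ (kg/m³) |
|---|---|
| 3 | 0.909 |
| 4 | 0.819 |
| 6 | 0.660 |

At 4 km, from the table: ρ = 0.819 kg/m³.
At stall, lift equals weight: L = W = m·g = 1260 × 9.81 = 12360 N.
V_stall = √(2W/(ρ·S·CL,max)) = √(2 × 12360 / (0.819 × 19.3 × 1.46))
V_stall = √1071 = 32.7 m/s

V_stall = 32.7 m/s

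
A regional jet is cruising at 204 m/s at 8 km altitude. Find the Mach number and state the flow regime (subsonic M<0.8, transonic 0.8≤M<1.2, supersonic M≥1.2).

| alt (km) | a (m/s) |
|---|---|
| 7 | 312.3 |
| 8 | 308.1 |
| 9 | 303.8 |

M = 0.662 (subsonic)

At 8 km, from the table: a = 308.1 m/s.
M = v/a = 204 / 308.1 = 0.662
M = 0.662 → subsonic.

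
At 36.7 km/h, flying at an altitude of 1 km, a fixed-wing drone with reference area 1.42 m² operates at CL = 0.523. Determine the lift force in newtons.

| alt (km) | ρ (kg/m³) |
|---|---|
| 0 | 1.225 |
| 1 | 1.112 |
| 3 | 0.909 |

L = 42.9 N

At 1 km, from the table: ρ = 1.112 kg/m³.
Convert speed: v = 36.7 km/h ÷ 3.6 = 10.19 m/s.
L = ½ρv²S·CL = ½ × 1.112 × 10.19² × 1.42 × 0.523 = 42.9 N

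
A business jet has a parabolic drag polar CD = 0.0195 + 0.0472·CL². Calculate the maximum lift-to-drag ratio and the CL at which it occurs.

(L/D)max = 16.5, at CL = 0.643

For CD = CD0 + K·CL², (L/D)max occurs at CL* = √(CD0/K) and equals 1/(2√(K·CD0)).
(L/D)max = 1/(2√(0.0472 × 0.0195)) = 1/(2 × 0.03034) = 16.5
CL* = √(0.0195/0.0472) = 0.643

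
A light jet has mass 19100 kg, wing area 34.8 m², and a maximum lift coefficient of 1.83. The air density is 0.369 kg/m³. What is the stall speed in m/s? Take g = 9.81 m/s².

Stall occurs when L = W at CL,max. W = mg = 19100 × 9.81 = 1.874×10^5 N.
V_stall = √(2W/(ρ·S·CL,max)) = √(2 × 1.874×10^5 / (0.369 × 34.8 × 1.83))
V_stall = √15950 = 126 m/s

V_stall = 126 m/s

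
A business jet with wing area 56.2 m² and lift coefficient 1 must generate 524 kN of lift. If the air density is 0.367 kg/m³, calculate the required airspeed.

v = 225 m/s

L = ½ρv²S·CL ⇒ v = √(2L/(ρ·S·CL))
v = √(2 × 5.24×10^5 / (0.367 × 56.2 × 1)) = √50810 = 225 m/s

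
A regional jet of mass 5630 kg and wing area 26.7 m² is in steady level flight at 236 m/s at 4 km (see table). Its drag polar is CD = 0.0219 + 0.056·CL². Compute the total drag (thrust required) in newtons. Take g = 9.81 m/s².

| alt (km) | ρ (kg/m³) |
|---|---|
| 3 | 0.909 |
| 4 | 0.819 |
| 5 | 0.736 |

At 4 km, from the table: ρ = 0.819 kg/m³.
In steady level flight, lift balances weight: W = mg = 5630 × 9.81 = 55230 N.
q = ½ρv² = ½ × 0.819 × 236² = 22810 Pa.
Required CL = L/(qS) = 55230/(22810·26.7) = 0.0907.
CD = 0.0219 + 0.056 × 0.0907² = 0.02236.
D = q·S·CD = 22810 × 26.7 × 0.02236 = 13620 N

D = 13600 N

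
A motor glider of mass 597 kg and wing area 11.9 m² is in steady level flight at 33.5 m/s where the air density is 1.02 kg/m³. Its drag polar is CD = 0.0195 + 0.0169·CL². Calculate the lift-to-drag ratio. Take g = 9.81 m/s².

In steady level flight, lift balances weight: W = mg = 597 × 9.81 = 5856.6 N.
Dynamic pressure q = 0.5 × 1.02 × 33.5² = 572.3 Pa.
CL = W/(q·S) = 5856.6 / (572.3 × 11.9) = 0.8599.
CD = 0.0195 + 0.0169 × 0.8599² = 0.032.
L/D = CL/CD = 0.8599 / 0.032 = 26.9

L/D = 26.9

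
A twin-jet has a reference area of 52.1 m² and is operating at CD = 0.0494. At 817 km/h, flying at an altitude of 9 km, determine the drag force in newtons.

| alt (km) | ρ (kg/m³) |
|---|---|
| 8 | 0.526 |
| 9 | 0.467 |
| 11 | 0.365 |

At 9 km, from the table: ρ = 0.467 kg/m³.
Convert speed: v = 817 km/h ÷ 3.6 = 226.9 m/s.
Dynamic pressure q = ½ρv² = ½ × 0.467 × 226.9² = 12030 Pa.
D = q·S·CD = 12030 × 52.1 × 0.0494 = 31000 N ≈ 31 kN

D = 31000 N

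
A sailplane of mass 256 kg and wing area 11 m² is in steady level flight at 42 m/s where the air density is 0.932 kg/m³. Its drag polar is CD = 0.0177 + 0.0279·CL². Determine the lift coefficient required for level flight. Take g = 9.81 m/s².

Level flight ⇒ L = W = m·g = 256 × 9.81 = 2511.4 N.
q = ½ρv² = ½ × 0.932 × 42² = 822 Pa.
Required CL = L/(qS) = 2511.4/(822·11) = 0.2777.

CL = 0.278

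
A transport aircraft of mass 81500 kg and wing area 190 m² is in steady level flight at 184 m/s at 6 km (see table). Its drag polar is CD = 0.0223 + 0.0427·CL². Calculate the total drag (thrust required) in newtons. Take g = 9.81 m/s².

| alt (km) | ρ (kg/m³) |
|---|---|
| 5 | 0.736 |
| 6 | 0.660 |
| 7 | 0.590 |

D = 60200 N

At 6 km, from the table: ρ = 0.660 kg/m³.
Level flight ⇒ L = W = m·g = 81500 × 9.81 = 7.9952×10^5 N.
q = ½ρv² = ½ × 0.66 × 184² = 11170 Pa.
CL = 2W/(ρv²S) = 2×7.9952×10^5/(0.66×184²×190) = 0.3766.
CD = 0.0223 + 0.0427 × 0.3766² = 0.02836.
D = q·S·CD = 11170 × 190 × 0.02836 = 60200 N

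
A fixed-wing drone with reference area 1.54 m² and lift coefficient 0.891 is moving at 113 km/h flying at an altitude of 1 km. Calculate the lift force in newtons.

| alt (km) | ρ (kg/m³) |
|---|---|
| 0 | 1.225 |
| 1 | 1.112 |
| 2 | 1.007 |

L = 752 N

At 1 km, from the table: ρ = 1.112 kg/m³.
Convert speed: v = 113 km/h ÷ 3.6 = 31.39 m/s.
Dynamic pressure q = ½ρv² = ½ × 1.112 × 31.39² = 547.8 Pa.
L = q·S·CL = 547.8 × 1.54 × 0.891 = 752 N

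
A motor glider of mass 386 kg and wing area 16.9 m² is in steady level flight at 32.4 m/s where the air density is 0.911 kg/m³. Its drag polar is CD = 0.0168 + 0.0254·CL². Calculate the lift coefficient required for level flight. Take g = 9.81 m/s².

In steady level flight, lift balances weight: W = mg = 386 × 9.81 = 3786.7 N.
q = ½ρv² = ½ × 0.911 × 32.4² = 478.2 Pa.
Required CL = L/(qS) = 3786.7/(478.2·16.9) = 0.4686.

CL = 0.469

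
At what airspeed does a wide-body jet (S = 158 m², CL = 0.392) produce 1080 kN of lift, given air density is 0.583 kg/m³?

L = ½ρv²S·CL ⇒ v = √(2L/(ρ·S·CL))
v = √(2 × 1.08×10^6 / (0.583 × 158 × 0.392)) = √59820 = 245 m/s

v = 245 m/s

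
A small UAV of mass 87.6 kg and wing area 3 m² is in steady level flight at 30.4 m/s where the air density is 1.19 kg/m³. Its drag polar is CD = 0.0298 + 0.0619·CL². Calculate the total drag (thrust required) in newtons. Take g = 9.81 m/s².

Weight W = mg = 87.6 × 9.81 = 859.36 N; in level flight L = W.
Dynamic pressure q = 0.5 × 1.19 × 30.4² = 549.9 Pa.
CL = W/(q·S) = 859.36 / (549.9 × 3) = 0.5209.
CD = 0.0298 + 0.0619 × 0.5209² = 0.0466.
D = q·S·CD = 549.9 × 3 × 0.0466 = 76.87 N

D = 76.9 N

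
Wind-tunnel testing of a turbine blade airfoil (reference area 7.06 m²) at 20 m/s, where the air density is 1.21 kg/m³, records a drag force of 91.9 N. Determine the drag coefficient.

CD = 0.0538

From D = ½ρv²S·CD, rearranging gives CD = 2D/(ρv²S).
CD = 2 × 91.9 / (1.21 × 20² × 7.06) = 0.0538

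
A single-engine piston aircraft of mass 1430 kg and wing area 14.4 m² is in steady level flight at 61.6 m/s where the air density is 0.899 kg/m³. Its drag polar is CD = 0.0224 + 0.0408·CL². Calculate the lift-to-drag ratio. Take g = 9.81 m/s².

L/D = 16

Weight W = mg = 1430 × 9.81 = 14028 N; in level flight L = W.
Dynamic pressure q = 0.5 × 0.899 × 61.6² = 1706 Pa.
CL = W/(q·S) = 14028 / (1706 × 14.4) = 0.5712.
CD = 0.0224 + 0.0408 × 0.5712² = 0.03571.
L/D = CL/CD = 0.5712 / 0.03571 = 16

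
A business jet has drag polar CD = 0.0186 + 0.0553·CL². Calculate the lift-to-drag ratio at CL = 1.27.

L/D = 11.8

CD = 0.0186 + 0.0553 × 1.27² = 0.1078
L/D = CL/CD = 1.27 / 0.1078 = 11.8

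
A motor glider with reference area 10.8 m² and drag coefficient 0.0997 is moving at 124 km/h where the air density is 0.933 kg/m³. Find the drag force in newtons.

Convert speed: v = 124 km/h ÷ 3.6 = 34.44 m/s.
Dynamic pressure q = ½ρv² = ½ × 0.933 × 34.44² = 553.5 Pa.
D = q·S·CD = 553.5 × 10.8 × 0.0997 = 596 N

D = 596 N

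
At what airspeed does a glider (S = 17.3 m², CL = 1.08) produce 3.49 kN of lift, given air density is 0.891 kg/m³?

v = 20.5 m/s

L = ½ρv²S·CL ⇒ v = √(2L/(ρ·S·CL))
v = √(2 × 3490 / (0.891 × 17.3 × 1.08)) = √419.3 = 20.5 m/s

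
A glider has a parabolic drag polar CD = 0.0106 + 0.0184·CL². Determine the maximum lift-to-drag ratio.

For CD = CD0 + K·CL², (L/D)max occurs at CL* = √(CD0/K) and equals 1/(2√(K·CD0)).
(L/D)max = 1/(2√(0.0184 × 0.0106)) = 1/(2 × 0.01397) = 35.8

(L/D)max = 35.8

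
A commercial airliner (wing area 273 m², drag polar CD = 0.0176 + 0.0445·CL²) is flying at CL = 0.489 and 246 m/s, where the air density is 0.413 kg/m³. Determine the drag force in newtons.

D = 96300 N

CD = 0.0176 + 0.0445 × 0.489² = 0.02824
D = ½ρv²S·CD = ½ × 0.413 × 246² × 273 × 0.02824 = 96300 N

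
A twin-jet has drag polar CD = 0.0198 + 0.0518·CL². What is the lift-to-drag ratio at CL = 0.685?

L/D = 15.5

CD = 0.0198 + 0.0518 × 0.685² = 0.04411
L/D = CL/CD = 0.685 / 0.04411 = 15.5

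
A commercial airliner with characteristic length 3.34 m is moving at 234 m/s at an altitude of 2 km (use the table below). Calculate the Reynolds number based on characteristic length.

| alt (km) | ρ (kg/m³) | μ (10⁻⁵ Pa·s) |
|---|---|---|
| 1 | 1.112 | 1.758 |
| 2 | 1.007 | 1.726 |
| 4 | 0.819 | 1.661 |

At 2 km, from the table: ρ = 1.007 kg/m³, μ = 1.726×10⁻⁵ Pa·s.
Re = ρ·v·c/μ = 1.007 × 234 × 3.34 / (1.726×10⁻⁵) = 4.56×10^7

Re = 4.56×10^7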